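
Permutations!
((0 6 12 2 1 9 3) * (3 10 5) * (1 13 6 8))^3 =((0 8 1 9 10 5 3)(2 13 6 12))^3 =(0 9 3 1 5 8 10)(2 12 6 13)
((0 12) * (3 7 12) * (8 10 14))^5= (0 3 7 12)(8 14 10)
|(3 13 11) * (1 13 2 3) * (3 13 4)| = 6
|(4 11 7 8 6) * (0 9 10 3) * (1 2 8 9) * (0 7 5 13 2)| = |(0 1)(2 8 6 4 11 5 13)(3 7 9 10)| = 28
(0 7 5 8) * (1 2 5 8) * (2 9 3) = (0 7 8)(1 9 3 2 5) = [7, 9, 5, 2, 4, 1, 6, 8, 0, 3]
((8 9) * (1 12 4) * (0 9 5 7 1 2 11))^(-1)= (0 11 2 4 12 1 7 5 8 9)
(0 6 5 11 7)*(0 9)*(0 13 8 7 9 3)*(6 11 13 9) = (0 11 6 5 13 8 7 3) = [11, 1, 2, 0, 4, 13, 5, 3, 7, 9, 10, 6, 12, 8]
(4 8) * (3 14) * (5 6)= (3 14)(4 8)(5 6)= [0, 1, 2, 14, 8, 6, 5, 7, 4, 9, 10, 11, 12, 13, 3]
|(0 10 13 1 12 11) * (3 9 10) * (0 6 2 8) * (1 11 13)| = |(0 3 9 10 1 12 13 11 6 2 8)| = 11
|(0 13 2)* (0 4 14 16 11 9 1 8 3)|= 11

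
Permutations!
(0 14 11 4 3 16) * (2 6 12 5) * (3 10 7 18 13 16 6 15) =(0 14 11 4 10 7 18 13 16)(2 15 3 6 12 5) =[14, 1, 15, 6, 10, 2, 12, 18, 8, 9, 7, 4, 5, 16, 11, 3, 0, 17, 13]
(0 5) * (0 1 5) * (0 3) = (0 3)(1 5) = [3, 5, 2, 0, 4, 1]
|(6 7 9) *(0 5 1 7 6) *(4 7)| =6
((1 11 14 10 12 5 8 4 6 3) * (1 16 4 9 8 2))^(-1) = ((1 11 14 10 12 5 2)(3 16 4 6)(8 9))^(-1) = (1 2 5 12 10 14 11)(3 6 4 16)(8 9)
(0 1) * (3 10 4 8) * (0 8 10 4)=(0 1 8 3 4 10)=[1, 8, 2, 4, 10, 5, 6, 7, 3, 9, 0]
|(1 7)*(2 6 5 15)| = |(1 7)(2 6 5 15)| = 4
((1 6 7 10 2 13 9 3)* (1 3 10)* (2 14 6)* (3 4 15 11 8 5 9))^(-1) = ((1 2 13 3 4 15 11 8 5 9 10 14 6 7))^(-1) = (1 7 6 14 10 9 5 8 11 15 4 3 13 2)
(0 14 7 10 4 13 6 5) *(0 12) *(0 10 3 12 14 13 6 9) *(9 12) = [13, 1, 2, 9, 6, 14, 5, 3, 8, 0, 4, 11, 10, 12, 7] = (0 13 12 10 4 6 5 14 7 3 9)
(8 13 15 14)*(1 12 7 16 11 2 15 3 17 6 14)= [0, 12, 15, 17, 4, 5, 14, 16, 13, 9, 10, 2, 7, 3, 8, 1, 11, 6]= (1 12 7 16 11 2 15)(3 17 6 14 8 13)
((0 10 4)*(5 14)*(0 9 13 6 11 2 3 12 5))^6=(0 11)(2 10)(3 4)(5 13)(6 14)(9 12)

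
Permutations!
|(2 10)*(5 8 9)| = 6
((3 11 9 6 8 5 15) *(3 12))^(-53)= ((3 11 9 6 8 5 15 12))^(-53)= (3 6 15 11 8 12 9 5)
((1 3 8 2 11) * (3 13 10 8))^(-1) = (1 11 2 8 10 13)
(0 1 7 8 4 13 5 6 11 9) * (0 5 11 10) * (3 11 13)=(13)(0 1 7 8 4 3 11 9 5 6 10)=[1, 7, 2, 11, 3, 6, 10, 8, 4, 5, 0, 9, 12, 13]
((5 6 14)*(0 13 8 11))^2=((0 13 8 11)(5 6 14))^2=(0 8)(5 14 6)(11 13)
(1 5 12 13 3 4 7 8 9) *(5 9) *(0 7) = (0 7 8 5 12 13 3 4)(1 9) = [7, 9, 2, 4, 0, 12, 6, 8, 5, 1, 10, 11, 13, 3]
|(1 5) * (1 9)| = 3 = |(1 5 9)|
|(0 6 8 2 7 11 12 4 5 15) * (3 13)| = |(0 6 8 2 7 11 12 4 5 15)(3 13)| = 10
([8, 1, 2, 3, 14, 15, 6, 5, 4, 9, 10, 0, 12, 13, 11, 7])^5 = (5 7 15)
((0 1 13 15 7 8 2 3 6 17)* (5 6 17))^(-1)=(0 17 3 2 8 7 15 13 1)(5 6)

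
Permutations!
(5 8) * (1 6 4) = (1 6 4)(5 8) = [0, 6, 2, 3, 1, 8, 4, 7, 5]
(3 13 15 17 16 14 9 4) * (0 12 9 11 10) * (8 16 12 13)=(0 13 15 17 12 9 4 3 8 16 14 11 10)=[13, 1, 2, 8, 3, 5, 6, 7, 16, 4, 0, 10, 9, 15, 11, 17, 14, 12]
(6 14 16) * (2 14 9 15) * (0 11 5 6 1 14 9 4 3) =(0 11 5 6 4 3)(1 14 16)(2 9 15) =[11, 14, 9, 0, 3, 6, 4, 7, 8, 15, 10, 5, 12, 13, 16, 2, 1]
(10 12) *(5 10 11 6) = (5 10 12 11 6) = [0, 1, 2, 3, 4, 10, 5, 7, 8, 9, 12, 6, 11]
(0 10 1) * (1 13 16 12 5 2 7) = (0 10 13 16 12 5 2 7 1) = [10, 0, 7, 3, 4, 2, 6, 1, 8, 9, 13, 11, 5, 16, 14, 15, 12]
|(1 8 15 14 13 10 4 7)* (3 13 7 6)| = |(1 8 15 14 7)(3 13 10 4 6)| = 5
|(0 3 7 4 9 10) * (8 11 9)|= |(0 3 7 4 8 11 9 10)|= 8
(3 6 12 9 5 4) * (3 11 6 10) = (3 10)(4 11 6 12 9 5) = [0, 1, 2, 10, 11, 4, 12, 7, 8, 5, 3, 6, 9]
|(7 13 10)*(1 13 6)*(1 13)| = 4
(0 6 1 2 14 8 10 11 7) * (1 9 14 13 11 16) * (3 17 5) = (0 6 9 14 8 10 16 1 2 13 11 7)(3 17 5) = [6, 2, 13, 17, 4, 3, 9, 0, 10, 14, 16, 7, 12, 11, 8, 15, 1, 5]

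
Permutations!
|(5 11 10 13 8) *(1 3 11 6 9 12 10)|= |(1 3 11)(5 6 9 12 10 13 8)|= 21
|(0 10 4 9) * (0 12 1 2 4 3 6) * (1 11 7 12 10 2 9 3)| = 15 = |(0 2 4 3 6)(1 9 10)(7 12 11)|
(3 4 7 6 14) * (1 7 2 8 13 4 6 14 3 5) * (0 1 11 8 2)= (0 1 7 14 5 11 8 13 4)(3 6)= [1, 7, 2, 6, 0, 11, 3, 14, 13, 9, 10, 8, 12, 4, 5]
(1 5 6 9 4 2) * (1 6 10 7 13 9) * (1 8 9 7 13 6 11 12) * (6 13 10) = (1 5 6 8 9 4 2 11 12)(7 13) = [0, 5, 11, 3, 2, 6, 8, 13, 9, 4, 10, 12, 1, 7]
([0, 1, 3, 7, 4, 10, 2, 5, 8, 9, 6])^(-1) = [0, 1, 6, 2, 4, 7, 10, 3, 8, 9, 5]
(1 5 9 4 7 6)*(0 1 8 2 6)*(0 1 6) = [6, 5, 0, 3, 7, 9, 8, 1, 2, 4] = (0 6 8 2)(1 5 9 4 7)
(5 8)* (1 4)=[0, 4, 2, 3, 1, 8, 6, 7, 5]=(1 4)(5 8)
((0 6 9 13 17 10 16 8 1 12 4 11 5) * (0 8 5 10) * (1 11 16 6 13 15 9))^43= ((0 13 17)(1 12 4 16 5 8 11 10 6)(9 15))^43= (0 13 17)(1 10 8 16 12 6 11 5 4)(9 15)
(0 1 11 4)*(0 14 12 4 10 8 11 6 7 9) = (0 1 6 7 9)(4 14 12)(8 11 10) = [1, 6, 2, 3, 14, 5, 7, 9, 11, 0, 8, 10, 4, 13, 12]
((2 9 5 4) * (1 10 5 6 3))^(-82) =((1 10 5 4 2 9 6 3))^(-82) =(1 6 2 5)(3 9 4 10)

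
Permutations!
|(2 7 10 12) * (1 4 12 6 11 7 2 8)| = 4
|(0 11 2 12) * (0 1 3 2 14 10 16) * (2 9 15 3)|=|(0 11 14 10 16)(1 2 12)(3 9 15)|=15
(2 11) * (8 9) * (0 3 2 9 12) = [3, 1, 11, 2, 4, 5, 6, 7, 12, 8, 10, 9, 0] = (0 3 2 11 9 8 12)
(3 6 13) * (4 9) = (3 6 13)(4 9) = [0, 1, 2, 6, 9, 5, 13, 7, 8, 4, 10, 11, 12, 3]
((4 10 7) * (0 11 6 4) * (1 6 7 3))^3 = (11)(1 10 6 3 4)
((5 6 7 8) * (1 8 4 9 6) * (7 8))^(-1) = (1 5 8 6 9 4 7)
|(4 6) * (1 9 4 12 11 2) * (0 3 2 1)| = 6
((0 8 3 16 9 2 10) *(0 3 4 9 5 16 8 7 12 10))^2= (16)(0 12 3 4 2 7 10 8 9)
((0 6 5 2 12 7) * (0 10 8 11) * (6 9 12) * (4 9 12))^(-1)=((0 12 7 10 8 11)(2 6 5)(4 9))^(-1)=(0 11 8 10 7 12)(2 5 6)(4 9)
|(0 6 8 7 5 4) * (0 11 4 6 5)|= |(0 5 6 8 7)(4 11)|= 10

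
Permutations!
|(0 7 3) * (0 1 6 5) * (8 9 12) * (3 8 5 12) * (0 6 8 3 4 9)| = 30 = |(0 7 3 1 8)(4 9)(5 6 12)|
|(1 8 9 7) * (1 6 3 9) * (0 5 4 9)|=14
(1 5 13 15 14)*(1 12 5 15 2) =(1 15 14 12 5 13 2) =[0, 15, 1, 3, 4, 13, 6, 7, 8, 9, 10, 11, 5, 2, 12, 14]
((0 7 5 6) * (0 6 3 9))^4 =(0 9 3 5 7)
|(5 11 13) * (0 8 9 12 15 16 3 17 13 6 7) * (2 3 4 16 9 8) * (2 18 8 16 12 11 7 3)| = 15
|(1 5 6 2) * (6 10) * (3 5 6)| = 3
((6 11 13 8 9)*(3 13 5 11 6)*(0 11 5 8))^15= ((0 11 8 9 3 13))^15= (0 9)(3 11)(8 13)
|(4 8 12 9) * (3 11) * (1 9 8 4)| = |(1 9)(3 11)(8 12)| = 2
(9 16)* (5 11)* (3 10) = (3 10)(5 11)(9 16) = [0, 1, 2, 10, 4, 11, 6, 7, 8, 16, 3, 5, 12, 13, 14, 15, 9]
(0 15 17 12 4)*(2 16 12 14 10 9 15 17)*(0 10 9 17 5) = (0 5)(2 16 12 4 10 17 14 9 15) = [5, 1, 16, 3, 10, 0, 6, 7, 8, 15, 17, 11, 4, 13, 9, 2, 12, 14]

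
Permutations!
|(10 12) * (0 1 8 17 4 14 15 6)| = 8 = |(0 1 8 17 4 14 15 6)(10 12)|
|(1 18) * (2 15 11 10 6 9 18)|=|(1 2 15 11 10 6 9 18)|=8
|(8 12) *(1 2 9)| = 6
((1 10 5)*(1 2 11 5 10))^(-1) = ((2 11 5))^(-1) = (2 5 11)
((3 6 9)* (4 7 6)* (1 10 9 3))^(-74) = (1 10 9)(3 7)(4 6)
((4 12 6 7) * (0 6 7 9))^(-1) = (0 9 6)(4 7 12)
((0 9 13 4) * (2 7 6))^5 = (0 9 13 4)(2 6 7)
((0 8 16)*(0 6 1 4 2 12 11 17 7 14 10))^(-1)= (0 10 14 7 17 11 12 2 4 1 6 16 8)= ((0 8 16 6 1 4 2 12 11 17 7 14 10))^(-1)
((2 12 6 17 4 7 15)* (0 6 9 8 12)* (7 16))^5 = (0 7 17 2 16 6 15 4)(8 9 12)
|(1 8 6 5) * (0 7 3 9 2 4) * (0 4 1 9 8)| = |(0 7 3 8 6 5 9 2 1)| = 9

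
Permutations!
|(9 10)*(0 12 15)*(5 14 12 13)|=|(0 13 5 14 12 15)(9 10)|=6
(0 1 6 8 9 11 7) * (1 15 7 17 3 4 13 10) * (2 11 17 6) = (0 15 7)(1 2 11 6 8 9 17 3 4 13 10) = [15, 2, 11, 4, 13, 5, 8, 0, 9, 17, 1, 6, 12, 10, 14, 7, 16, 3]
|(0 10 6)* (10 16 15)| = |(0 16 15 10 6)| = 5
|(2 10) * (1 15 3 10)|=5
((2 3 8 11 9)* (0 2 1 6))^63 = (0 6 1 9 11 8 3 2) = ((0 2 3 8 11 9 1 6))^63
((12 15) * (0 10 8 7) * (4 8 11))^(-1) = (0 7 8 4 11 10)(12 15)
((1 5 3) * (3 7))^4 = ((1 5 7 3))^4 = (7)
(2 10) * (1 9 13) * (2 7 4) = (1 9 13)(2 10 7 4) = [0, 9, 10, 3, 2, 5, 6, 4, 8, 13, 7, 11, 12, 1]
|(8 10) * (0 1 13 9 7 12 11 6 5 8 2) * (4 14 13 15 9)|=12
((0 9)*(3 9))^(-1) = (0 9 3)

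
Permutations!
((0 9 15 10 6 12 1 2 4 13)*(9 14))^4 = ((0 14 9 15 10 6 12 1 2 4 13))^4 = (0 10 2 14 6 4 9 12 13 15 1)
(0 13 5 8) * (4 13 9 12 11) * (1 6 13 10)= (0 9 12 11 4 10 1 6 13 5 8)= [9, 6, 2, 3, 10, 8, 13, 7, 0, 12, 1, 4, 11, 5]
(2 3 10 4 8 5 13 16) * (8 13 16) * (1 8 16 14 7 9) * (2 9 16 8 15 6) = (1 15 6 2 3 10 4 13 8 5 14 7 16 9) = [0, 15, 3, 10, 13, 14, 2, 16, 5, 1, 4, 11, 12, 8, 7, 6, 9]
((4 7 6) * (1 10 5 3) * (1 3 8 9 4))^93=(1 4 5 6 9 10 7 8)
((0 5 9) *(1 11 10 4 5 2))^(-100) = (0 10)(1 5)(2 4)(9 11) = ((0 2 1 11 10 4 5 9))^(-100)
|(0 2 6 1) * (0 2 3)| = |(0 3)(1 2 6)| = 6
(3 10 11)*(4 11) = [0, 1, 2, 10, 11, 5, 6, 7, 8, 9, 4, 3] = (3 10 4 11)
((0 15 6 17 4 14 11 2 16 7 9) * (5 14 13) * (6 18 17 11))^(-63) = (0 14)(2 17)(4 16)(5 9)(6 15)(7 13)(11 18)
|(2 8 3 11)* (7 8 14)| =6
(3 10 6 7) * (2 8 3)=(2 8 3 10 6 7)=[0, 1, 8, 10, 4, 5, 7, 2, 3, 9, 6]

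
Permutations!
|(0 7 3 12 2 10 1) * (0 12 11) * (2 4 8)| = 12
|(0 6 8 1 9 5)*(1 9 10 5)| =7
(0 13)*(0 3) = (0 13 3) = [13, 1, 2, 0, 4, 5, 6, 7, 8, 9, 10, 11, 12, 3]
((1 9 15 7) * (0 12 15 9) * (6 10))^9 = ((0 12 15 7 1)(6 10))^9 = (0 1 7 15 12)(6 10)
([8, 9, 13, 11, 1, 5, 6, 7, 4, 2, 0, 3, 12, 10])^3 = (0 1 13 8 9 10 4 2)(3 11)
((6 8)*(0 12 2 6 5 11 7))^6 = ((0 12 2 6 8 5 11 7))^6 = (0 11 8 2)(5 6 12 7)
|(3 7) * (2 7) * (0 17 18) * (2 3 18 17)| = 4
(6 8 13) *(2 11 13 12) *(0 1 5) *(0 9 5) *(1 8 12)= (0 8 1)(2 11 13 6 12)(5 9)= [8, 0, 11, 3, 4, 9, 12, 7, 1, 5, 10, 13, 2, 6]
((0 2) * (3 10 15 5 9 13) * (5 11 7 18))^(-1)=((0 2)(3 10 15 11 7 18 5 9 13))^(-1)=(0 2)(3 13 9 5 18 7 11 15 10)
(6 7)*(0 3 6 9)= (0 3 6 7 9)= [3, 1, 2, 6, 4, 5, 7, 9, 8, 0]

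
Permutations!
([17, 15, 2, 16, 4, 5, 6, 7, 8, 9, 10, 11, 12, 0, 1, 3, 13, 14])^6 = [16, 17, 2, 1, 4, 5, 6, 7, 8, 9, 10, 11, 12, 3, 0, 14, 15, 13]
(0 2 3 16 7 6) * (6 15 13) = (0 2 3 16 7 15 13 6) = [2, 1, 3, 16, 4, 5, 0, 15, 8, 9, 10, 11, 12, 6, 14, 13, 7]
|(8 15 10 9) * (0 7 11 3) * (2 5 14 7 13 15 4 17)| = 14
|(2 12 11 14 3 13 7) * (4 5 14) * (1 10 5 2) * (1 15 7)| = 12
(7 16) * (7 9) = [0, 1, 2, 3, 4, 5, 6, 16, 8, 7, 10, 11, 12, 13, 14, 15, 9] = (7 16 9)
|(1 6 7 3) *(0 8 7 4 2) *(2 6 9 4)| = 9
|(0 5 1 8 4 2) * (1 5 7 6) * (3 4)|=8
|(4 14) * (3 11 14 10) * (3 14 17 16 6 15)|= 6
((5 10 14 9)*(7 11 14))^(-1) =((5 10 7 11 14 9))^(-1) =(5 9 14 11 7 10)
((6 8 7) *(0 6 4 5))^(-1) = ((0 6 8 7 4 5))^(-1) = (0 5 4 7 8 6)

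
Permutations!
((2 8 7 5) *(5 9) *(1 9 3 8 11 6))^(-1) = ((1 9 5 2 11 6)(3 8 7))^(-1) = (1 6 11 2 5 9)(3 7 8)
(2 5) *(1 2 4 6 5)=(1 2)(4 6 5)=[0, 2, 1, 3, 6, 4, 5]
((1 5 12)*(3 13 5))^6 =(1 3 13 5 12)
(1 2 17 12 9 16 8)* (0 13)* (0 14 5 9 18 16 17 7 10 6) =[13, 2, 7, 3, 4, 9, 0, 10, 1, 17, 6, 11, 18, 14, 5, 15, 8, 12, 16] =(0 13 14 5 9 17 12 18 16 8 1 2 7 10 6)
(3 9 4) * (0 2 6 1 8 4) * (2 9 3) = (0 9)(1 8 4 2 6) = [9, 8, 6, 3, 2, 5, 1, 7, 4, 0]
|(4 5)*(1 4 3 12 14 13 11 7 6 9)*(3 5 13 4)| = 10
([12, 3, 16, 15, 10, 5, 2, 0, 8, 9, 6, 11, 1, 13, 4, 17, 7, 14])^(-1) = [7, 12, 6, 1, 14, 5, 10, 16, 8, 9, 4, 11, 0, 13, 17, 3, 2, 15]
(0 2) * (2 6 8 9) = (0 6 8 9 2) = [6, 1, 0, 3, 4, 5, 8, 7, 9, 2]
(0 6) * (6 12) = (0 12 6) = [12, 1, 2, 3, 4, 5, 0, 7, 8, 9, 10, 11, 6]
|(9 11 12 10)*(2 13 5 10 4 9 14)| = 20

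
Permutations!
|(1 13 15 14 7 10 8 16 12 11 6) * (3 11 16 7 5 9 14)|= 6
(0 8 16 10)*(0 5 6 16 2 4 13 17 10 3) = (0 8 2 4 13 17 10 5 6 16 3) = [8, 1, 4, 0, 13, 6, 16, 7, 2, 9, 5, 11, 12, 17, 14, 15, 3, 10]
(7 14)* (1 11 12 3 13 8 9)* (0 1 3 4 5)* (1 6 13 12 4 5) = [6, 11, 2, 12, 1, 0, 13, 14, 9, 3, 10, 4, 5, 8, 7] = (0 6 13 8 9 3 12 5)(1 11 4)(7 14)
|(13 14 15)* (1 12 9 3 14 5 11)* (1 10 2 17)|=12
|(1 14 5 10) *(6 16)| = 4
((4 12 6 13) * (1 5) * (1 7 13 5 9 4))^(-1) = (1 13 7 5 6 12 4 9) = ((1 9 4 12 6 5 7 13))^(-1)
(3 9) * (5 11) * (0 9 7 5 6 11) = (0 9 3 7 5)(6 11) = [9, 1, 2, 7, 4, 0, 11, 5, 8, 3, 10, 6]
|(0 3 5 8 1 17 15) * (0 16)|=8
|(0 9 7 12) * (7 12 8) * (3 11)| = 6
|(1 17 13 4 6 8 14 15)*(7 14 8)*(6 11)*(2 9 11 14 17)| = 11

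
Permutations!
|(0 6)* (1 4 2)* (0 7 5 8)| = |(0 6 7 5 8)(1 4 2)| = 15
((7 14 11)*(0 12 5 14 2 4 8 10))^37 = ((0 12 5 14 11 7 2 4 8 10))^37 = (0 4 11 12 8 7 5 10 2 14)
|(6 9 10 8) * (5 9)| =|(5 9 10 8 6)| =5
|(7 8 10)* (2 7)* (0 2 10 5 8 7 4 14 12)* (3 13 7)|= 30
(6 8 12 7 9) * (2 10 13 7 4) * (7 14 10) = (2 7 9 6 8 12 4)(10 13 14) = [0, 1, 7, 3, 2, 5, 8, 9, 12, 6, 13, 11, 4, 14, 10]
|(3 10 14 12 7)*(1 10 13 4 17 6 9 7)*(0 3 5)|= 36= |(0 3 13 4 17 6 9 7 5)(1 10 14 12)|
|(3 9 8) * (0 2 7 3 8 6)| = 6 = |(0 2 7 3 9 6)|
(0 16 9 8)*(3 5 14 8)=[16, 1, 2, 5, 4, 14, 6, 7, 0, 3, 10, 11, 12, 13, 8, 15, 9]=(0 16 9 3 5 14 8)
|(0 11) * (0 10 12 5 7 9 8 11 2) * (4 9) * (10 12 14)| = |(0 2)(4 9 8 11 12 5 7)(10 14)| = 14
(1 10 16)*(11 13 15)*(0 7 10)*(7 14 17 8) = (0 14 17 8 7 10 16 1)(11 13 15) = [14, 0, 2, 3, 4, 5, 6, 10, 7, 9, 16, 13, 12, 15, 17, 11, 1, 8]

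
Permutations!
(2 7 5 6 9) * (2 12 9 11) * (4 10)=(2 7 5 6 11)(4 10)(9 12)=[0, 1, 7, 3, 10, 6, 11, 5, 8, 12, 4, 2, 9]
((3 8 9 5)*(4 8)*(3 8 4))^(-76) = (5 9 8)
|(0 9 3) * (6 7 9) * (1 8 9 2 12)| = |(0 6 7 2 12 1 8 9 3)| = 9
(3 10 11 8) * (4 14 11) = [0, 1, 2, 10, 14, 5, 6, 7, 3, 9, 4, 8, 12, 13, 11] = (3 10 4 14 11 8)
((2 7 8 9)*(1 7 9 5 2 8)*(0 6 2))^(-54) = ((0 6 2 9 8 5)(1 7))^(-54) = (9)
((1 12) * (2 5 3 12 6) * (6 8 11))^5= (1 5 11 12 2 8 3 6)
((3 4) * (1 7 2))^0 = ((1 7 2)(3 4))^0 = (7)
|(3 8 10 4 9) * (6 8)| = |(3 6 8 10 4 9)| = 6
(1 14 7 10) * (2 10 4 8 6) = (1 14 7 4 8 6 2 10) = [0, 14, 10, 3, 8, 5, 2, 4, 6, 9, 1, 11, 12, 13, 7]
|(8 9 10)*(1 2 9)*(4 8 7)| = |(1 2 9 10 7 4 8)| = 7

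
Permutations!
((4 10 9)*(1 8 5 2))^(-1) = (1 2 5 8)(4 9 10)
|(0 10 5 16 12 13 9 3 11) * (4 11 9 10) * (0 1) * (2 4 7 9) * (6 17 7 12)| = 15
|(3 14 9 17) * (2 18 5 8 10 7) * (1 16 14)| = |(1 16 14 9 17 3)(2 18 5 8 10 7)| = 6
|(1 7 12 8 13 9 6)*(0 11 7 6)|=14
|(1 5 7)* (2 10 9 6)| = |(1 5 7)(2 10 9 6)| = 12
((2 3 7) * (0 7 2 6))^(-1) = ((0 7 6)(2 3))^(-1) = (0 6 7)(2 3)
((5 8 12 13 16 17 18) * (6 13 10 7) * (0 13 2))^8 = (0 10 18)(2 12 17)(5 13 7)(6 8 16)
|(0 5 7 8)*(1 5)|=|(0 1 5 7 8)|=5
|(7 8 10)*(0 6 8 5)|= 6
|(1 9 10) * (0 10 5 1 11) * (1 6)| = 12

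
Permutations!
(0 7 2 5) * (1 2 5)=(0 7 5)(1 2)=[7, 2, 1, 3, 4, 0, 6, 5]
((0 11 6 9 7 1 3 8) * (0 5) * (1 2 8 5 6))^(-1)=((0 11 1 3 5)(2 8 6 9 7))^(-1)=(0 5 3 1 11)(2 7 9 6 8)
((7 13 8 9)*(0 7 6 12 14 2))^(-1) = ((0 7 13 8 9 6 12 14 2))^(-1) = (0 2 14 12 6 9 8 13 7)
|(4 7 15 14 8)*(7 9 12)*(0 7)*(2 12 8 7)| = 3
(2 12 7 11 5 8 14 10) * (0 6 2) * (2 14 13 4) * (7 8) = (0 6 14 10)(2 12 8 13 4)(5 7 11) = [6, 1, 12, 3, 2, 7, 14, 11, 13, 9, 0, 5, 8, 4, 10]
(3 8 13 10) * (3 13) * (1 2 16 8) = [0, 2, 16, 1, 4, 5, 6, 7, 3, 9, 13, 11, 12, 10, 14, 15, 8] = (1 2 16 8 3)(10 13)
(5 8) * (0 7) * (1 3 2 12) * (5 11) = (0 7)(1 3 2 12)(5 8 11) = [7, 3, 12, 2, 4, 8, 6, 0, 11, 9, 10, 5, 1]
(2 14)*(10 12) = (2 14)(10 12) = [0, 1, 14, 3, 4, 5, 6, 7, 8, 9, 12, 11, 10, 13, 2]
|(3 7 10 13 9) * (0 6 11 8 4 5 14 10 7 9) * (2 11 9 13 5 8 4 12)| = |(0 6 9 3 13)(2 11 4 8 12)(5 14 10)| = 15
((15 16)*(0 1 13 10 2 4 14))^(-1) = (0 14 4 2 10 13 1)(15 16)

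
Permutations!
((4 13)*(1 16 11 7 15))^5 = (16)(4 13)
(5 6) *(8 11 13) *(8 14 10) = (5 6)(8 11 13 14 10) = [0, 1, 2, 3, 4, 6, 5, 7, 11, 9, 8, 13, 12, 14, 10]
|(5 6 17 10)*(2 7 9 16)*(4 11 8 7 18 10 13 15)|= |(2 18 10 5 6 17 13 15 4 11 8 7 9 16)|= 14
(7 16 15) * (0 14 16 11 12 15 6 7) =(0 14 16 6 7 11 12 15) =[14, 1, 2, 3, 4, 5, 7, 11, 8, 9, 10, 12, 15, 13, 16, 0, 6]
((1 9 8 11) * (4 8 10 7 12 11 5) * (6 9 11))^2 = (4 5 8)(6 10 12 9 7)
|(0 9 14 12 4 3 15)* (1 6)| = 14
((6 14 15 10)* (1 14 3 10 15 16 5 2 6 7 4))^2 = ((1 14 16 5 2 6 3 10 7 4))^2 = (1 16 2 3 7)(4 14 5 6 10)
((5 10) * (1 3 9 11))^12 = (11)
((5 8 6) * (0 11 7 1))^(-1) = ((0 11 7 1)(5 8 6))^(-1) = (0 1 7 11)(5 6 8)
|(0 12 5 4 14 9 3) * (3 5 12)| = |(0 3)(4 14 9 5)| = 4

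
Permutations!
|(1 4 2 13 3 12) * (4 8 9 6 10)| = |(1 8 9 6 10 4 2 13 3 12)| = 10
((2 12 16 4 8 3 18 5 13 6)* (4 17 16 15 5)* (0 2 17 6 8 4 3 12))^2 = ((0 2)(3 18)(5 13 8 12 15)(6 17 16))^2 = (18)(5 8 15 13 12)(6 16 17)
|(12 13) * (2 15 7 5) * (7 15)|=6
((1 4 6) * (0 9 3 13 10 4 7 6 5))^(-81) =(0 13 5 3 4 9 10)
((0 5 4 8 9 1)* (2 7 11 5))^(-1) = ((0 2 7 11 5 4 8 9 1))^(-1) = (0 1 9 8 4 5 11 7 2)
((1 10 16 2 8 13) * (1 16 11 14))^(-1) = ((1 10 11 14)(2 8 13 16))^(-1) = (1 14 11 10)(2 16 13 8)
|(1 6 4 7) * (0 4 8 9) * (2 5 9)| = |(0 4 7 1 6 8 2 5 9)| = 9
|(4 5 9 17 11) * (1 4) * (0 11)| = 7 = |(0 11 1 4 5 9 17)|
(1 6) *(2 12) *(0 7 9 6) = (0 7 9 6 1)(2 12) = [7, 0, 12, 3, 4, 5, 1, 9, 8, 6, 10, 11, 2]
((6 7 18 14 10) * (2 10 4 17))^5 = (2 14 6 17 18 10 4 7)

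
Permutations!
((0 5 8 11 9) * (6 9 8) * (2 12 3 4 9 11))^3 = (0 11 12 9 6 2 4 5 8 3)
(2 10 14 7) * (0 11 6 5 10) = (0 11 6 5 10 14 7 2) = [11, 1, 0, 3, 4, 10, 5, 2, 8, 9, 14, 6, 12, 13, 7]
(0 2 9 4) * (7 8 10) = (0 2 9 4)(7 8 10) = [2, 1, 9, 3, 0, 5, 6, 8, 10, 4, 7]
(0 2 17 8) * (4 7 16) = (0 2 17 8)(4 7 16) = [2, 1, 17, 3, 7, 5, 6, 16, 0, 9, 10, 11, 12, 13, 14, 15, 4, 8]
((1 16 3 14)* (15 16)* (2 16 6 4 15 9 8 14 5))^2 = (1 8)(2 3)(4 6 15)(5 16)(9 14)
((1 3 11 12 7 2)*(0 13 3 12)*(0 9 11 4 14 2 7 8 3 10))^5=((0 13 10)(1 12 8 3 4 14 2)(9 11))^5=(0 10 13)(1 14 3 12 2 4 8)(9 11)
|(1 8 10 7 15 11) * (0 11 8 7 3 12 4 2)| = 11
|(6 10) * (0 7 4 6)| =5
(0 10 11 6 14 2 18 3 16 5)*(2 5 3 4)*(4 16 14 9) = [10, 1, 18, 14, 2, 0, 9, 7, 8, 4, 11, 6, 12, 13, 5, 15, 3, 17, 16] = (0 10 11 6 9 4 2 18 16 3 14 5)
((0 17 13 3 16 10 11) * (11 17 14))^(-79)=((0 14 11)(3 16 10 17 13))^(-79)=(0 11 14)(3 16 10 17 13)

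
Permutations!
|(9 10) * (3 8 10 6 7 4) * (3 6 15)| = 15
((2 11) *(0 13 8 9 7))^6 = ((0 13 8 9 7)(2 11))^6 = (0 13 8 9 7)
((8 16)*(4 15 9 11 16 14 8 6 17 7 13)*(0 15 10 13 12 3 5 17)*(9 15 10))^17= ((0 10 13 4 9 11 16 6)(3 5 17 7 12)(8 14))^17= (0 10 13 4 9 11 16 6)(3 17 12 5 7)(8 14)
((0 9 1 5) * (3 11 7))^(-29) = ((0 9 1 5)(3 11 7))^(-29) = (0 5 1 9)(3 11 7)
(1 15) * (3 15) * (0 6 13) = (0 6 13)(1 3 15) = [6, 3, 2, 15, 4, 5, 13, 7, 8, 9, 10, 11, 12, 0, 14, 1]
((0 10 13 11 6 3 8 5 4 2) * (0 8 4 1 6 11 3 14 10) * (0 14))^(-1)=((0 14 10 13 3 4 2 8 5 1 6))^(-1)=(0 6 1 5 8 2 4 3 13 10 14)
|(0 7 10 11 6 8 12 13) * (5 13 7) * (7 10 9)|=|(0 5 13)(6 8 12 10 11)(7 9)|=30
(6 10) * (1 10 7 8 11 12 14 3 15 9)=(1 10 6 7 8 11 12 14 3 15 9)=[0, 10, 2, 15, 4, 5, 7, 8, 11, 1, 6, 12, 14, 13, 3, 9]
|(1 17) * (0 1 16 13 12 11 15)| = |(0 1 17 16 13 12 11 15)| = 8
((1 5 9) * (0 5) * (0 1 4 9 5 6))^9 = ((0 6)(4 9))^9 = (0 6)(4 9)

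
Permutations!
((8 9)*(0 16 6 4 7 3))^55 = ((0 16 6 4 7 3)(8 9))^55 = (0 16 6 4 7 3)(8 9)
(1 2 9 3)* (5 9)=(1 2 5 9 3)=[0, 2, 5, 1, 4, 9, 6, 7, 8, 3]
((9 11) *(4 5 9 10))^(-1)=((4 5 9 11 10))^(-1)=(4 10 11 9 5)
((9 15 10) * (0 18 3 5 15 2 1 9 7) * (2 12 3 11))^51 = (0 2 12 15)(1 3 10 18)(5 7 11 9)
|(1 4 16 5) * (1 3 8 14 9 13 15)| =|(1 4 16 5 3 8 14 9 13 15)| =10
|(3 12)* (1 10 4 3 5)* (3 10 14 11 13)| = 14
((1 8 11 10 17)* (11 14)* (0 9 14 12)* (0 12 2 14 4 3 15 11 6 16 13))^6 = ((0 9 4 3 15 11 10 17 1 8 2 14 6 16 13))^6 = (0 10 6 3 8)(1 13 11 14 4)(2 9 17 16 15)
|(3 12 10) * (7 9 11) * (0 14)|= |(0 14)(3 12 10)(7 9 11)|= 6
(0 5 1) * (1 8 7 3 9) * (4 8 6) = (0 5 6 4 8 7 3 9 1) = [5, 0, 2, 9, 8, 6, 4, 3, 7, 1]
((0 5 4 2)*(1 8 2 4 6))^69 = (0 1)(2 6)(5 8)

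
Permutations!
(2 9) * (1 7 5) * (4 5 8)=(1 7 8 4 5)(2 9)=[0, 7, 9, 3, 5, 1, 6, 8, 4, 2]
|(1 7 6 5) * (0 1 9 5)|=|(0 1 7 6)(5 9)|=4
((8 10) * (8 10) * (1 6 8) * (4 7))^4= (10)(1 6 8)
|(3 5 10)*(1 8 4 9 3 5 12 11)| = |(1 8 4 9 3 12 11)(5 10)| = 14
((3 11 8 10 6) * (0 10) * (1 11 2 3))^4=((0 10 6 1 11 8)(2 3))^4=(0 11 6)(1 10 8)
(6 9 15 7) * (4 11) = (4 11)(6 9 15 7) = [0, 1, 2, 3, 11, 5, 9, 6, 8, 15, 10, 4, 12, 13, 14, 7]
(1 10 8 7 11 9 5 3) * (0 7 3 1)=(0 7 11 9 5 1 10 8 3)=[7, 10, 2, 0, 4, 1, 6, 11, 3, 5, 8, 9]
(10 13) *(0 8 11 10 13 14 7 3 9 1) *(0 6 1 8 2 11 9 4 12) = [2, 6, 11, 4, 12, 5, 1, 3, 9, 8, 14, 10, 0, 13, 7] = (0 2 11 10 14 7 3 4 12)(1 6)(8 9)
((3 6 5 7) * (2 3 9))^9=(2 5)(3 7)(6 9)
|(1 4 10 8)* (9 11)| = 4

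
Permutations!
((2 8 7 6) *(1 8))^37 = ((1 8 7 6 2))^37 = (1 7 2 8 6)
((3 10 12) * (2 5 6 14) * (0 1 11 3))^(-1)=(0 12 10 3 11 1)(2 14 6 5)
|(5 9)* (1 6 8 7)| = 4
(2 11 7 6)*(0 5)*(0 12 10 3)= [5, 1, 11, 0, 4, 12, 2, 6, 8, 9, 3, 7, 10]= (0 5 12 10 3)(2 11 7 6)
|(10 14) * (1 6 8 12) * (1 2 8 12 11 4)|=14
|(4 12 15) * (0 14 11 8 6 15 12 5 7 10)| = 10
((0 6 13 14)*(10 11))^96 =(14)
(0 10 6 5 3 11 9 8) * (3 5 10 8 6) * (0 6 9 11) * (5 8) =(11)(0 5 8 6 10 3) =[5, 1, 2, 0, 4, 8, 10, 7, 6, 9, 3, 11]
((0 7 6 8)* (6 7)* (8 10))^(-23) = (0 6 10 8)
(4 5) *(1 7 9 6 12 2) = [0, 7, 1, 3, 5, 4, 12, 9, 8, 6, 10, 11, 2] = (1 7 9 6 12 2)(4 5)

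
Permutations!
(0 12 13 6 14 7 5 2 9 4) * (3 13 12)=[3, 1, 9, 13, 0, 2, 14, 5, 8, 4, 10, 11, 12, 6, 7]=(0 3 13 6 14 7 5 2 9 4)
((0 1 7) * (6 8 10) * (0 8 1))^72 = (1 8 6 7 10)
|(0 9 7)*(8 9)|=|(0 8 9 7)|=4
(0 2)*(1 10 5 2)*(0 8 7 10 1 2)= (0 2 8 7 10 5)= [2, 1, 8, 3, 4, 0, 6, 10, 7, 9, 5]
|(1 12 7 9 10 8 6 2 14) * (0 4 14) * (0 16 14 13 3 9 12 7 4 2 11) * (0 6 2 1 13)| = |(0 1 7 12 4)(2 16 14 13 3 9 10 8)(6 11)| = 40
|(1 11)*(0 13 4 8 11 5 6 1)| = 15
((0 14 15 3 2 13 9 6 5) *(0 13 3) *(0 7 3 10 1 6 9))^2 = (0 15 3 10 6 13 14 7 2 1 5)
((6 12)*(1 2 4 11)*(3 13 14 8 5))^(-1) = ((1 2 4 11)(3 13 14 8 5)(6 12))^(-1) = (1 11 4 2)(3 5 8 14 13)(6 12)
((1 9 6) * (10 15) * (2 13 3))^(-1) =((1 9 6)(2 13 3)(10 15))^(-1) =(1 6 9)(2 3 13)(10 15)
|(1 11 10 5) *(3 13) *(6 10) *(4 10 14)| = |(1 11 6 14 4 10 5)(3 13)| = 14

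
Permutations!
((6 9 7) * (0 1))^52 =((0 1)(6 9 7))^52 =(6 9 7)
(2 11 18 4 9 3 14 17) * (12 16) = (2 11 18 4 9 3 14 17)(12 16) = [0, 1, 11, 14, 9, 5, 6, 7, 8, 3, 10, 18, 16, 13, 17, 15, 12, 2, 4]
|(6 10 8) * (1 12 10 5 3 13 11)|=|(1 12 10 8 6 5 3 13 11)|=9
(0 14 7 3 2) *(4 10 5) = (0 14 7 3 2)(4 10 5) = [14, 1, 0, 2, 10, 4, 6, 3, 8, 9, 5, 11, 12, 13, 7]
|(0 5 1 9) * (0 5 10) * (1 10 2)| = 6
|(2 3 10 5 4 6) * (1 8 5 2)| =|(1 8 5 4 6)(2 3 10)| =15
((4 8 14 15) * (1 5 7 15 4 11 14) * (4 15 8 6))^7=(1 8 7 5)(4 6)(11 14 15)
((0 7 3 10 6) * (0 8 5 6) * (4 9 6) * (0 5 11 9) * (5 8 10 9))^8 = ((0 7 3 9 6 10 8 11 5 4))^8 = (0 5 8 6 3)(4 11 10 9 7)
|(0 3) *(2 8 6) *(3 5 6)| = |(0 5 6 2 8 3)| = 6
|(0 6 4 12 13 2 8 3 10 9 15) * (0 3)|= |(0 6 4 12 13 2 8)(3 10 9 15)|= 28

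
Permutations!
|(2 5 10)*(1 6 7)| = 3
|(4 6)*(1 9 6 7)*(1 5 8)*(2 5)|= 8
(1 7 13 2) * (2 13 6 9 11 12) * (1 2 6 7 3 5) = [0, 3, 2, 5, 4, 1, 9, 7, 8, 11, 10, 12, 6, 13] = (13)(1 3 5)(6 9 11 12)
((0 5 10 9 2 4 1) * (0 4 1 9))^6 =(10)(1 9)(2 4)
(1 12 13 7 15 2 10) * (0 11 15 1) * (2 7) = [11, 12, 10, 3, 4, 5, 6, 1, 8, 9, 0, 15, 13, 2, 14, 7] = (0 11 15 7 1 12 13 2 10)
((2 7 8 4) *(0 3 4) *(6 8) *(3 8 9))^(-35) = ((0 8)(2 7 6 9 3 4))^(-35) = (0 8)(2 7 6 9 3 4)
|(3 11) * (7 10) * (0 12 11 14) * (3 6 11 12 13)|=4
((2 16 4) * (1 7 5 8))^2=(1 5)(2 4 16)(7 8)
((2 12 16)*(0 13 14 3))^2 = (0 14)(2 16 12)(3 13)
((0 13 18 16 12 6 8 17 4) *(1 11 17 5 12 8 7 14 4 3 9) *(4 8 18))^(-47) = (0 13 4)(1 3 11 9 17)(5 12 6 7 14 8)(16 18)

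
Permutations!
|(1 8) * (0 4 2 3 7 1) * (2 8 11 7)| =|(0 4 8)(1 11 7)(2 3)| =6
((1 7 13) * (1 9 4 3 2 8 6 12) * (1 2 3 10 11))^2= ((1 7 13 9 4 10 11)(2 8 6 12))^2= (1 13 4 11 7 9 10)(2 6)(8 12)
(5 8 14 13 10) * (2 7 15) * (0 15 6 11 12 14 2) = [15, 1, 7, 3, 4, 8, 11, 6, 2, 9, 5, 12, 14, 10, 13, 0] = (0 15)(2 7 6 11 12 14 13 10 5 8)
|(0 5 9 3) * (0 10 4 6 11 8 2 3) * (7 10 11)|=12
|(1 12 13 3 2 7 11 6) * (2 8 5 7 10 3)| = 11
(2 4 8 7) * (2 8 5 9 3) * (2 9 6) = (2 4 5 6)(3 9)(7 8) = [0, 1, 4, 9, 5, 6, 2, 8, 7, 3]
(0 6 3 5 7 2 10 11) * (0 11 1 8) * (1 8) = (11)(0 6 3 5 7 2 10 8) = [6, 1, 10, 5, 4, 7, 3, 2, 0, 9, 8, 11]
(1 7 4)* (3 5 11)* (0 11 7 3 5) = [11, 3, 2, 0, 1, 7, 6, 4, 8, 9, 10, 5] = (0 11 5 7 4 1 3)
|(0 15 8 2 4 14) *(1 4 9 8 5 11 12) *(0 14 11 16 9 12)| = 11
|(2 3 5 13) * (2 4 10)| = |(2 3 5 13 4 10)| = 6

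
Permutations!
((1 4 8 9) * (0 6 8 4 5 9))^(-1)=((0 6 8)(1 5 9))^(-1)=(0 8 6)(1 9 5)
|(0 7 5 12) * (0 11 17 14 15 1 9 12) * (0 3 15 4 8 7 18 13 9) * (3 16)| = |(0 18 13 9 12 11 17 14 4 8 7 5 16 3 15 1)| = 16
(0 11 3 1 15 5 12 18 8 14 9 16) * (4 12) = (0 11 3 1 15 5 4 12 18 8 14 9 16) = [11, 15, 2, 1, 12, 4, 6, 7, 14, 16, 10, 3, 18, 13, 9, 5, 0, 17, 8]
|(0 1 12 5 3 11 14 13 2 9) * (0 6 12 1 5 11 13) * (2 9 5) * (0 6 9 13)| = |(0 2 5 3)(6 12 11 14)| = 4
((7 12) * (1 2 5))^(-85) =(1 5 2)(7 12)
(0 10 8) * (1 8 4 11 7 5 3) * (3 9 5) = (0 10 4 11 7 3 1 8)(5 9) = [10, 8, 2, 1, 11, 9, 6, 3, 0, 5, 4, 7]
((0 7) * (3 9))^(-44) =(9)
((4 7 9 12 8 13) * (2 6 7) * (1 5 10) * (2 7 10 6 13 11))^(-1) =((1 5 6 10)(2 13 4 7 9 12 8 11))^(-1) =(1 10 6 5)(2 11 8 12 9 7 4 13)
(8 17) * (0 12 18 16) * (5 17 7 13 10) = (0 12 18 16)(5 17 8 7 13 10) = [12, 1, 2, 3, 4, 17, 6, 13, 7, 9, 5, 11, 18, 10, 14, 15, 0, 8, 16]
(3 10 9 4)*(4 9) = (3 10 4) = [0, 1, 2, 10, 3, 5, 6, 7, 8, 9, 4]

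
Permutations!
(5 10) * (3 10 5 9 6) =(3 10 9 6) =[0, 1, 2, 10, 4, 5, 3, 7, 8, 6, 9]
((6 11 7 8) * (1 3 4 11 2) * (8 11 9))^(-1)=((1 3 4 9 8 6 2)(7 11))^(-1)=(1 2 6 8 9 4 3)(7 11)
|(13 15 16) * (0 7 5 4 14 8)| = |(0 7 5 4 14 8)(13 15 16)| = 6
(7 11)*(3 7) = (3 7 11) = [0, 1, 2, 7, 4, 5, 6, 11, 8, 9, 10, 3]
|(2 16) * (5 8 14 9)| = |(2 16)(5 8 14 9)| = 4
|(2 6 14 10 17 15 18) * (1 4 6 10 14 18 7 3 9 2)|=|(1 4 6 18)(2 10 17 15 7 3 9)|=28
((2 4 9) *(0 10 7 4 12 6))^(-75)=((0 10 7 4 9 2 12 6))^(-75)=(0 2 7 6 9 10 12 4)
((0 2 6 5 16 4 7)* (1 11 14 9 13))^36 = (0 2 6 5 16 4 7)(1 11 14 9 13)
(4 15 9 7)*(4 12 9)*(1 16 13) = (1 16 13)(4 15)(7 12 9) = [0, 16, 2, 3, 15, 5, 6, 12, 8, 7, 10, 11, 9, 1, 14, 4, 13]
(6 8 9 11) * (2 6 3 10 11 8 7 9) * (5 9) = (2 6 7 5 9 8)(3 10 11) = [0, 1, 6, 10, 4, 9, 7, 5, 2, 8, 11, 3]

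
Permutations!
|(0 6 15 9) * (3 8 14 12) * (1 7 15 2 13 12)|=|(0 6 2 13 12 3 8 14 1 7 15 9)|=12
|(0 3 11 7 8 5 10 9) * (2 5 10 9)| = |(0 3 11 7 8 10 2 5 9)| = 9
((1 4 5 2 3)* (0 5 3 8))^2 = ((0 5 2 8)(1 4 3))^2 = (0 2)(1 3 4)(5 8)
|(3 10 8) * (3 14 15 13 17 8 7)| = |(3 10 7)(8 14 15 13 17)| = 15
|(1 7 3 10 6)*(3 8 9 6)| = 10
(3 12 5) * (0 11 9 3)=(0 11 9 3 12 5)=[11, 1, 2, 12, 4, 0, 6, 7, 8, 3, 10, 9, 5]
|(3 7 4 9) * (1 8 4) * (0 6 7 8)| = |(0 6 7 1)(3 8 4 9)| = 4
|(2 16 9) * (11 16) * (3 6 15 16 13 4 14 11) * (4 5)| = 30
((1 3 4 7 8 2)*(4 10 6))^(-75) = ((1 3 10 6 4 7 8 2))^(-75) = (1 7 10 2 4 3 8 6)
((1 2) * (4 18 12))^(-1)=(1 2)(4 12 18)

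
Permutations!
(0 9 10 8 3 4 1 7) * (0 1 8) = (0 9 10)(1 7)(3 4 8) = [9, 7, 2, 4, 8, 5, 6, 1, 3, 10, 0]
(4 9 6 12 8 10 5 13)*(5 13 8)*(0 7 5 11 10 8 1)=(0 7 5 1)(4 9 6 12 11 10 13)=[7, 0, 2, 3, 9, 1, 12, 5, 8, 6, 13, 10, 11, 4]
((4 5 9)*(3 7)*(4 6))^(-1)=(3 7)(4 6 9 5)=((3 7)(4 5 9 6))^(-1)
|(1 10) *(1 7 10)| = |(7 10)| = 2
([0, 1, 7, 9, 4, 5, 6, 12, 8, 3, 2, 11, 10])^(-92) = [0, 1, 2, 3, 4, 5, 6, 7, 8, 9, 10, 11, 12]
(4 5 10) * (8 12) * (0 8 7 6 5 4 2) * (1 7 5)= (0 8 12 5 10 2)(1 7 6)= [8, 7, 0, 3, 4, 10, 1, 6, 12, 9, 2, 11, 5]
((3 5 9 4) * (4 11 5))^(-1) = ((3 4)(5 9 11))^(-1) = (3 4)(5 11 9)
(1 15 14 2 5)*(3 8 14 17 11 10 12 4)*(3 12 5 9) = (1 15 17 11 10 5)(2 9 3 8 14)(4 12) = [0, 15, 9, 8, 12, 1, 6, 7, 14, 3, 5, 10, 4, 13, 2, 17, 16, 11]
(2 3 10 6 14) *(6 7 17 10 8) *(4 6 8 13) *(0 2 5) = (0 2 3 13 4 6 14 5)(7 17 10) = [2, 1, 3, 13, 6, 0, 14, 17, 8, 9, 7, 11, 12, 4, 5, 15, 16, 10]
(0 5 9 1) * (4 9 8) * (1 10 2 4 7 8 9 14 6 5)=(0 1)(2 4 14 6 5 9 10)(7 8)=[1, 0, 4, 3, 14, 9, 5, 8, 7, 10, 2, 11, 12, 13, 6]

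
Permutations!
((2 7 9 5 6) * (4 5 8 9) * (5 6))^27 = (2 6 4 7)(8 9)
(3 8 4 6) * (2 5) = (2 5)(3 8 4 6) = [0, 1, 5, 8, 6, 2, 3, 7, 4]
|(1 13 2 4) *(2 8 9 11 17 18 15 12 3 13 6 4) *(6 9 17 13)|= 12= |(1 9 11 13 8 17 18 15 12 3 6 4)|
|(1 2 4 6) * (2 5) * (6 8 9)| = |(1 5 2 4 8 9 6)| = 7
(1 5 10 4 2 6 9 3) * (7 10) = [0, 5, 6, 1, 2, 7, 9, 10, 8, 3, 4] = (1 5 7 10 4 2 6 9 3)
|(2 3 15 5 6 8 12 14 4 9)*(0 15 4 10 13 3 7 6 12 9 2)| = |(0 15 5 12 14 10 13 3 4 2 7 6 8 9)| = 14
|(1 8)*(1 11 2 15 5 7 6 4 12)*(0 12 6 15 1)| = |(0 12)(1 8 11 2)(4 6)(5 7 15)| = 12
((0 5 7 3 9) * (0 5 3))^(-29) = ((0 3 9 5 7))^(-29) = (0 3 9 5 7)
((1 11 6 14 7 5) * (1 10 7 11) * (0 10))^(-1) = ((0 10 7 5)(6 14 11))^(-1) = (0 5 7 10)(6 11 14)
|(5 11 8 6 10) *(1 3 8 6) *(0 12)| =|(0 12)(1 3 8)(5 11 6 10)| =12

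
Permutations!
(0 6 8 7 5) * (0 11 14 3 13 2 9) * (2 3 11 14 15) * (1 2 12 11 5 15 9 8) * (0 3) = (0 6 1 2 8 7 15 12 11 9 3 13)(5 14) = [6, 2, 8, 13, 4, 14, 1, 15, 7, 3, 10, 9, 11, 0, 5, 12]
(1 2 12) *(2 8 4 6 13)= (1 8 4 6 13 2 12)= [0, 8, 12, 3, 6, 5, 13, 7, 4, 9, 10, 11, 1, 2]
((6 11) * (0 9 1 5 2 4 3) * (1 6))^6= ((0 9 6 11 1 5 2 4 3))^6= (0 2 11)(1 9 4)(3 5 6)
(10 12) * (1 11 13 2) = (1 11 13 2)(10 12) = [0, 11, 1, 3, 4, 5, 6, 7, 8, 9, 12, 13, 10, 2]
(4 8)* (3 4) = (3 4 8) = [0, 1, 2, 4, 8, 5, 6, 7, 3]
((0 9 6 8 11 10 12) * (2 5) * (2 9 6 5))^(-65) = (0 6 8 11 10 12)(5 9)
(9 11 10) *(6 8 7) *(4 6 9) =(4 6 8 7 9 11 10) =[0, 1, 2, 3, 6, 5, 8, 9, 7, 11, 4, 10]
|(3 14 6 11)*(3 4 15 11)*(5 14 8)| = 15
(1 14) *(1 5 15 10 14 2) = (1 2)(5 15 10 14) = [0, 2, 1, 3, 4, 15, 6, 7, 8, 9, 14, 11, 12, 13, 5, 10]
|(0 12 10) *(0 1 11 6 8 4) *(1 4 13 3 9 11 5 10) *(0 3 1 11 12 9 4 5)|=8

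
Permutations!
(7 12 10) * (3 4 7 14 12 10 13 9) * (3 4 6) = (3 6)(4 7 10 14 12 13 9) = [0, 1, 2, 6, 7, 5, 3, 10, 8, 4, 14, 11, 13, 9, 12]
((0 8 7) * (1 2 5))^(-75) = ((0 8 7)(1 2 5))^(-75) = (8)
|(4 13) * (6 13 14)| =|(4 14 6 13)| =4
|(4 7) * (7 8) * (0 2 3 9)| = |(0 2 3 9)(4 8 7)| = 12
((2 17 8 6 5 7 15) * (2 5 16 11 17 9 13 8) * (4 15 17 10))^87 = (2 15 16 9 5 11 13 7 10 8 17 4 6) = ((2 9 13 8 6 16 11 10 4 15 5 7 17))^87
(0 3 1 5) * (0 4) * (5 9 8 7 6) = [3, 9, 2, 1, 0, 4, 5, 6, 7, 8] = (0 3 1 9 8 7 6 5 4)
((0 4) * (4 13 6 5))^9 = ((0 13 6 5 4))^9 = (0 4 5 6 13)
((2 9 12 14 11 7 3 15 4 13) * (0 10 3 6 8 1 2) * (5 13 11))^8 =(0 8)(1 10)(2 3)(4 12)(5 7)(6 13)(9 15)(11 14)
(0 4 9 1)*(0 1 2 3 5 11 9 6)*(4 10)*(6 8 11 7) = (0 10 4 8 11 9 2 3 5 7 6) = [10, 1, 3, 5, 8, 7, 0, 6, 11, 2, 4, 9]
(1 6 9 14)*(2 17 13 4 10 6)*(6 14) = (1 2 17 13 4 10 14)(6 9) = [0, 2, 17, 3, 10, 5, 9, 7, 8, 6, 14, 11, 12, 4, 1, 15, 16, 13]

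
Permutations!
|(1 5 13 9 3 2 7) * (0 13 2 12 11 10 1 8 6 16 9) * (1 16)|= 6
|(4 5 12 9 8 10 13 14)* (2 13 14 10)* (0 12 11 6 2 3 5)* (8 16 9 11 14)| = 12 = |(0 12 11 6 2 13 10 8 3 5 14 4)(9 16)|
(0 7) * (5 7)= (0 5 7)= [5, 1, 2, 3, 4, 7, 6, 0]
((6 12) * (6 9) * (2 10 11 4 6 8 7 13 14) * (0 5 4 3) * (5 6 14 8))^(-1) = (0 3 11 10 2 14 4 5 9 12 6)(7 8 13)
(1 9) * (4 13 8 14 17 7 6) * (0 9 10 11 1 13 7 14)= (0 9 13 8)(1 10 11)(4 7 6)(14 17)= [9, 10, 2, 3, 7, 5, 4, 6, 0, 13, 11, 1, 12, 8, 17, 15, 16, 14]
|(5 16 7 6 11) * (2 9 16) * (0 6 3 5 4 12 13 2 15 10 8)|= 15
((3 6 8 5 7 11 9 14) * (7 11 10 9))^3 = (3 5 10)(6 11 9)(7 14 8)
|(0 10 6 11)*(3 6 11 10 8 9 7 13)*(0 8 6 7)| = 6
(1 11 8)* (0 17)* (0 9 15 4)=[17, 11, 2, 3, 0, 5, 6, 7, 1, 15, 10, 8, 12, 13, 14, 4, 16, 9]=(0 17 9 15 4)(1 11 8)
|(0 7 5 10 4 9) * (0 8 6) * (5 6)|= |(0 7 6)(4 9 8 5 10)|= 15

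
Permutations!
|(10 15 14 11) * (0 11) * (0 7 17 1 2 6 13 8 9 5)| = 14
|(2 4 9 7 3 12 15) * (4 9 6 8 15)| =9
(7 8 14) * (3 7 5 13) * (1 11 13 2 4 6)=[0, 11, 4, 7, 6, 2, 1, 8, 14, 9, 10, 13, 12, 3, 5]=(1 11 13 3 7 8 14 5 2 4 6)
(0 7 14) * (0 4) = (0 7 14 4) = [7, 1, 2, 3, 0, 5, 6, 14, 8, 9, 10, 11, 12, 13, 4]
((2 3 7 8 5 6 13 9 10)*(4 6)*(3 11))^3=((2 11 3 7 8 5 4 6 13 9 10))^3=(2 7 4 9 11 8 6 10 3 5 13)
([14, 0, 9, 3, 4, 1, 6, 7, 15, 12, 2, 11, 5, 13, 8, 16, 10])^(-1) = [1, 5, 10, 3, 4, 12, 6, 7, 14, 2, 16, 11, 9, 13, 0, 8, 15]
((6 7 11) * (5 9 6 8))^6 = (11)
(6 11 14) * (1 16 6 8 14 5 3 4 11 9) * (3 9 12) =[0, 16, 2, 4, 11, 9, 12, 7, 14, 1, 10, 5, 3, 13, 8, 15, 6] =(1 16 6 12 3 4 11 5 9)(8 14)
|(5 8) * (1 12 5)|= |(1 12 5 8)|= 4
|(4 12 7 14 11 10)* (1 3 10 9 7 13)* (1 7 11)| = 8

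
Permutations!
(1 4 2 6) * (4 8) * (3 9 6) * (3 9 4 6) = (1 8 6)(2 9 3 4) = [0, 8, 9, 4, 2, 5, 1, 7, 6, 3]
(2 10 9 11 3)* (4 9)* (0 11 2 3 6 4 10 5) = (0 11 6 4 9 2 5) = [11, 1, 5, 3, 9, 0, 4, 7, 8, 2, 10, 6]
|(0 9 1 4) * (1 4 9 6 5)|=6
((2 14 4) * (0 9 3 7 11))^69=(14)(0 11 7 3 9)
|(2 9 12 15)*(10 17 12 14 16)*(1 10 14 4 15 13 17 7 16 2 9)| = |(1 10 7 16 14 2)(4 15 9)(12 13 17)| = 6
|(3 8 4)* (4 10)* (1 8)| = 5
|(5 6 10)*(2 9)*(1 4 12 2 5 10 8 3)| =9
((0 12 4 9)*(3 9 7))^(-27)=(0 7)(3 12)(4 9)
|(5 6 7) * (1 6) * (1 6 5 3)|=5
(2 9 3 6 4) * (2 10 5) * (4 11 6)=(2 9 3 4 10 5)(6 11)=[0, 1, 9, 4, 10, 2, 11, 7, 8, 3, 5, 6]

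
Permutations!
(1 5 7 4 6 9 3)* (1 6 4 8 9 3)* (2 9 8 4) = (1 5 7 4 2 9)(3 6) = [0, 5, 9, 6, 2, 7, 3, 4, 8, 1]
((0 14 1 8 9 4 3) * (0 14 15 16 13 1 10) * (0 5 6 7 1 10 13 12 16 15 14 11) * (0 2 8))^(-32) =((0 14 13 10 5 6 7 1)(2 8 9 4 3 11)(12 16))^(-32) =(16)(2 3 9)(4 8 11)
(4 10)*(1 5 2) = (1 5 2)(4 10) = [0, 5, 1, 3, 10, 2, 6, 7, 8, 9, 4]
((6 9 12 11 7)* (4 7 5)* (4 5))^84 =(12)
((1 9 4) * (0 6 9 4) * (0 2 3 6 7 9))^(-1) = ((0 7 9 2 3 6)(1 4))^(-1) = (0 6 3 2 9 7)(1 4)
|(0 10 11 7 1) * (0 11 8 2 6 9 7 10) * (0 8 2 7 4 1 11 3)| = 11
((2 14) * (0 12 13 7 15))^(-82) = (0 7 12 15 13)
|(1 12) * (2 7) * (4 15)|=|(1 12)(2 7)(4 15)|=2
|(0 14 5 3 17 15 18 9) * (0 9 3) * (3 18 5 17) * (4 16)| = |(18)(0 14 17 15 5)(4 16)| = 10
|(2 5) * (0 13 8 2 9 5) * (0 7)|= 10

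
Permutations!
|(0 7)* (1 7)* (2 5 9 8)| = |(0 1 7)(2 5 9 8)| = 12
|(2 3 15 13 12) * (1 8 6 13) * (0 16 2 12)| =9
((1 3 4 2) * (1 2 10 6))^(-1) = (1 6 10 4 3)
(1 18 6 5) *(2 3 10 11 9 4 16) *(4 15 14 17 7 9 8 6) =(1 18 4 16 2 3 10 11 8 6 5)(7 9 15 14 17) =[0, 18, 3, 10, 16, 1, 5, 9, 6, 15, 11, 8, 12, 13, 17, 14, 2, 7, 4]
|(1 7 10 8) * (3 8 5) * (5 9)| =|(1 7 10 9 5 3 8)| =7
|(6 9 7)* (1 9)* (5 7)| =|(1 9 5 7 6)| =5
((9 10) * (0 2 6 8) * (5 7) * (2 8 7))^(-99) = (0 8)(2 6 7 5)(9 10)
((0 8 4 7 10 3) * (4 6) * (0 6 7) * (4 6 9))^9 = (0 7 3 4 8 10 9)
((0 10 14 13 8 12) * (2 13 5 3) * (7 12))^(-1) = ((0 10 14 5 3 2 13 8 7 12))^(-1) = (0 12 7 8 13 2 3 5 14 10)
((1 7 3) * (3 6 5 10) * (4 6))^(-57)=(1 3 10 5 6 4 7)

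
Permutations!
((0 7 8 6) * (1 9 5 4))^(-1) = (0 6 8 7)(1 4 5 9)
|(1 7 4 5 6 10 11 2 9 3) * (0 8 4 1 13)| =|(0 8 4 5 6 10 11 2 9 3 13)(1 7)| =22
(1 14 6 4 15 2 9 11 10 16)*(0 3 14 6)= [3, 6, 9, 14, 15, 5, 4, 7, 8, 11, 16, 10, 12, 13, 0, 2, 1]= (0 3 14)(1 6 4 15 2 9 11 10 16)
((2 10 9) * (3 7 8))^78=(10)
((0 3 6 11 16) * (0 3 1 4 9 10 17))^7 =(0 1 4 9 10 17)(3 16 11 6)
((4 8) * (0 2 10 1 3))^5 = ((0 2 10 1 3)(4 8))^5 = (10)(4 8)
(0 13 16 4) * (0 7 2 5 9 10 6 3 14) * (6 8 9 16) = (0 13 6 3 14)(2 5 16 4 7)(8 9 10) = [13, 1, 5, 14, 7, 16, 3, 2, 9, 10, 8, 11, 12, 6, 0, 15, 4]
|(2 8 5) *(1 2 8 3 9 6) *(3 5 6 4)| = 15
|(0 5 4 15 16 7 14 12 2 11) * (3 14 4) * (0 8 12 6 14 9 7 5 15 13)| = 36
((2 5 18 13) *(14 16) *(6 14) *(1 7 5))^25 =((1 7 5 18 13 2)(6 14 16))^25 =(1 7 5 18 13 2)(6 14 16)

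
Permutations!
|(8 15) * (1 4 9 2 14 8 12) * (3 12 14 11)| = |(1 4 9 2 11 3 12)(8 15 14)| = 21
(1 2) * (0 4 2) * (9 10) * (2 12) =[4, 0, 1, 3, 12, 5, 6, 7, 8, 10, 9, 11, 2] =(0 4 12 2 1)(9 10)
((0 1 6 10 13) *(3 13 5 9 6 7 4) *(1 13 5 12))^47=(0 13)(1 4 5 6 12 7 3 9 10)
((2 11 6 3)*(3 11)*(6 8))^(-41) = (2 3)(6 11 8)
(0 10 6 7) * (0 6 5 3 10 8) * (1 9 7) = (0 8)(1 9 7 6)(3 10 5) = [8, 9, 2, 10, 4, 3, 1, 6, 0, 7, 5]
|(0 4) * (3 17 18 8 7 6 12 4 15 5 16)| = 12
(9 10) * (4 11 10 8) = [0, 1, 2, 3, 11, 5, 6, 7, 4, 8, 9, 10] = (4 11 10 9 8)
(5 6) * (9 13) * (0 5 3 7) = (0 5 6 3 7)(9 13) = [5, 1, 2, 7, 4, 6, 3, 0, 8, 13, 10, 11, 12, 9]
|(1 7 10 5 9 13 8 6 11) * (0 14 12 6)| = 12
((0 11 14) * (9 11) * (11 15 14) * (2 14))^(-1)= ((0 9 15 2 14))^(-1)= (0 14 2 15 9)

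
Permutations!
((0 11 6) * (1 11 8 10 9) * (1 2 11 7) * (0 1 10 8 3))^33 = ((0 3)(1 7 10 9 2 11 6))^33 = (0 3)(1 11 9 7 6 2 10)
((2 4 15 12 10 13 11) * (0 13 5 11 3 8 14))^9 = (0 14 8 3 13)(2 15 10 11 4 12 5)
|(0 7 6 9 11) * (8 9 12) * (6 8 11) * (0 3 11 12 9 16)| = 4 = |(0 7 8 16)(3 11)(6 9)|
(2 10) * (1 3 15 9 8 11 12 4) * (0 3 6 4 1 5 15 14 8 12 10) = [3, 6, 0, 14, 5, 15, 4, 7, 11, 12, 2, 10, 1, 13, 8, 9] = (0 3 14 8 11 10 2)(1 6 4 5 15 9 12)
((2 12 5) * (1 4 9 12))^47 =(1 2 5 12 9 4)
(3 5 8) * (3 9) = (3 5 8 9) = [0, 1, 2, 5, 4, 8, 6, 7, 9, 3]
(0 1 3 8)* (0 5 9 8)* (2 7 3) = (0 1 2 7 3)(5 9 8) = [1, 2, 7, 0, 4, 9, 6, 3, 5, 8]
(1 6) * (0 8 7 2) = (0 8 7 2)(1 6) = [8, 6, 0, 3, 4, 5, 1, 2, 7]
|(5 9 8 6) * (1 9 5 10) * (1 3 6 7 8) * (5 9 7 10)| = 8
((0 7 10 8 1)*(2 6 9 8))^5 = ((0 7 10 2 6 9 8 1))^5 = (0 9 10 1 6 7 8 2)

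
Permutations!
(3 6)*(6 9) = (3 9 6) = [0, 1, 2, 9, 4, 5, 3, 7, 8, 6]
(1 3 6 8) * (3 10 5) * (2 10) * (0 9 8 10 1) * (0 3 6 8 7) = (0 9 7)(1 2)(3 8)(5 6 10) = [9, 2, 1, 8, 4, 6, 10, 0, 3, 7, 5]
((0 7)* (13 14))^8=(14)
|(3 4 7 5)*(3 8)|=5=|(3 4 7 5 8)|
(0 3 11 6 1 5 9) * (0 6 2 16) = (0 3 11 2 16)(1 5 9 6) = [3, 5, 16, 11, 4, 9, 1, 7, 8, 6, 10, 2, 12, 13, 14, 15, 0]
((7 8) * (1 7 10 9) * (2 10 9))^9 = (1 7 8 9)(2 10)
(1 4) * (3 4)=(1 3 4)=[0, 3, 2, 4, 1]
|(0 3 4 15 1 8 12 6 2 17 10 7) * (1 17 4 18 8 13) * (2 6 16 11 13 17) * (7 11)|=|(0 3 18 8 12 16 7)(1 17 10 11 13)(2 4 15)|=105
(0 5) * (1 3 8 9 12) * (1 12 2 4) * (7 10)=(12)(0 5)(1 3 8 9 2 4)(7 10)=[5, 3, 4, 8, 1, 0, 6, 10, 9, 2, 7, 11, 12]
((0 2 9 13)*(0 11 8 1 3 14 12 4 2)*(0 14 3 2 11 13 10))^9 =(0 10 9 2 1 8 11 4 12 14)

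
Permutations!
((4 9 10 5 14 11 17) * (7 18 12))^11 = ((4 9 10 5 14 11 17)(7 18 12))^11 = (4 14 9 11 10 17 5)(7 12 18)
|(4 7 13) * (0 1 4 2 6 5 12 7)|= |(0 1 4)(2 6 5 12 7 13)|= 6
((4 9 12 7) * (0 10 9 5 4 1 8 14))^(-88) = (14)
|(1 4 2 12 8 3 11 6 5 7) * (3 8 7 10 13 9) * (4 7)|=42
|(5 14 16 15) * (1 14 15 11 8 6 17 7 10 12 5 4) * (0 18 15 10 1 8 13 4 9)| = 60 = |(0 18 15 9)(1 14 16 11 13 4 8 6 17 7)(5 10 12)|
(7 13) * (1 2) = (1 2)(7 13) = [0, 2, 1, 3, 4, 5, 6, 13, 8, 9, 10, 11, 12, 7]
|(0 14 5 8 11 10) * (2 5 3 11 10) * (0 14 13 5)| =9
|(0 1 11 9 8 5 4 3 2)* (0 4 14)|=|(0 1 11 9 8 5 14)(2 4 3)|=21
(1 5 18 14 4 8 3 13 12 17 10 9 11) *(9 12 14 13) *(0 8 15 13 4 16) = [8, 5, 2, 9, 15, 18, 6, 7, 3, 11, 12, 1, 17, 14, 16, 13, 0, 10, 4] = (0 8 3 9 11 1 5 18 4 15 13 14 16)(10 12 17)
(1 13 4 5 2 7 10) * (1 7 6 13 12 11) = [0, 12, 6, 3, 5, 2, 13, 10, 8, 9, 7, 1, 11, 4] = (1 12 11)(2 6 13 4 5)(7 10)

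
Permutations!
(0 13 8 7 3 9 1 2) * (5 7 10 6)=(0 13 8 10 6 5 7 3 9 1 2)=[13, 2, 0, 9, 4, 7, 5, 3, 10, 1, 6, 11, 12, 8]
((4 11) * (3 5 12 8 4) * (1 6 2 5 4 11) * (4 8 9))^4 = ((1 6 2 5 12 9 4)(3 8 11))^4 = (1 12 6 9 2 4 5)(3 8 11)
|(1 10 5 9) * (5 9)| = |(1 10 9)| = 3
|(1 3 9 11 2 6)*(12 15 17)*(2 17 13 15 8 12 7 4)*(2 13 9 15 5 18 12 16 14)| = |(1 3 15 9 11 17 7 4 13 5 18 12 8 16 14 2 6)| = 17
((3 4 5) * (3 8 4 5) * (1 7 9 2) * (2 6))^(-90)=(9)(3 8)(4 5)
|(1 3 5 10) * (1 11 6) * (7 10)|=7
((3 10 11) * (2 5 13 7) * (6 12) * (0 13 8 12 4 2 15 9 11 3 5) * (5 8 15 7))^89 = (0 13 5 15 9 11 8 12 6 4 2)(3 10) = ((0 13 5 15 9 11 8 12 6 4 2)(3 10))^89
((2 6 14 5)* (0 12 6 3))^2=(0 6 5 3 12 14 2)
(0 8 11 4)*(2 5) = (0 8 11 4)(2 5) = [8, 1, 5, 3, 0, 2, 6, 7, 11, 9, 10, 4]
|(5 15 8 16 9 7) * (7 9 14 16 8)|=|(5 15 7)(14 16)|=6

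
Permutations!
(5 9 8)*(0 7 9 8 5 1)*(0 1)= (0 7 9 5 8)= [7, 1, 2, 3, 4, 8, 6, 9, 0, 5]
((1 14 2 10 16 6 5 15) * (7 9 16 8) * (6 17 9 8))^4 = ((1 14 2 10 6 5 15)(7 8)(9 16 17))^4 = (1 6 14 5 2 15 10)(9 16 17)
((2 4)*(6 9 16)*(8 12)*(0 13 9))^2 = ((0 13 9 16 6)(2 4)(8 12))^2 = (0 9 6 13 16)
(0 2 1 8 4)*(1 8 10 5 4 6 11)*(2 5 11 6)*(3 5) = (0 3 5 4)(1 10 11)(2 8) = [3, 10, 8, 5, 0, 4, 6, 7, 2, 9, 11, 1]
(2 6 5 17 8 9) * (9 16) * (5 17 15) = (2 6 17 8 16 9)(5 15) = [0, 1, 6, 3, 4, 15, 17, 7, 16, 2, 10, 11, 12, 13, 14, 5, 9, 8]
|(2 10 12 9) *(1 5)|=|(1 5)(2 10 12 9)|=4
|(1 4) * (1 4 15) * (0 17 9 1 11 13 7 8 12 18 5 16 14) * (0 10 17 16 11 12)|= 15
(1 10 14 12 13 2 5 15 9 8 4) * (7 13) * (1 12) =(1 10 14)(2 5 15 9 8 4 12 7 13) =[0, 10, 5, 3, 12, 15, 6, 13, 4, 8, 14, 11, 7, 2, 1, 9]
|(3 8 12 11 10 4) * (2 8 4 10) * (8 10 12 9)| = 4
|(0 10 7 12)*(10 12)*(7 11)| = |(0 12)(7 10 11)| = 6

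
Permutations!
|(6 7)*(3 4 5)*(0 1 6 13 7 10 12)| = 30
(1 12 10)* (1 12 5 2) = [0, 5, 1, 3, 4, 2, 6, 7, 8, 9, 12, 11, 10] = (1 5 2)(10 12)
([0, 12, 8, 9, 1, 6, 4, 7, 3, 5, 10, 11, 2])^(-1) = [0, 4, 12, 8, 6, 9, 5, 7, 2, 3, 10, 11, 1]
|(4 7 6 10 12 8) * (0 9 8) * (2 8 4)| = |(0 9 4 7 6 10 12)(2 8)| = 14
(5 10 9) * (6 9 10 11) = (5 11 6 9) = [0, 1, 2, 3, 4, 11, 9, 7, 8, 5, 10, 6]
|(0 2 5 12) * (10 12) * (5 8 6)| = |(0 2 8 6 5 10 12)| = 7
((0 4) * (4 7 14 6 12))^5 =(0 4 12 6 14 7)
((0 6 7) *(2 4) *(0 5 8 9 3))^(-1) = ((0 6 7 5 8 9 3)(2 4))^(-1) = (0 3 9 8 5 7 6)(2 4)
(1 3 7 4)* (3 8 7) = (1 8 7 4) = [0, 8, 2, 3, 1, 5, 6, 4, 7]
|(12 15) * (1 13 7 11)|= 4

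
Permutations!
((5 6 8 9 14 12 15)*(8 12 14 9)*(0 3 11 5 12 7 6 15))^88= (0 15 11)(3 12 5)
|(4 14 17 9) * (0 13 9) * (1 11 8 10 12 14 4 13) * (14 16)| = 18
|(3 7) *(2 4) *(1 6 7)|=4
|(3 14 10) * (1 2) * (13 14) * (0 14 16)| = 6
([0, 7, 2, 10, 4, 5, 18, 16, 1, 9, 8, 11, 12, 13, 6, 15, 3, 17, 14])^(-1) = [0, 8, 2, 16, 4, 5, 14, 1, 10, 9, 3, 11, 12, 13, 18, 15, 7, 17, 6]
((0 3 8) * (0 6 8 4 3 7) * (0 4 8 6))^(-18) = (0 4 8 7 3)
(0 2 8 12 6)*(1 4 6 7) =(0 2 8 12 7 1 4 6) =[2, 4, 8, 3, 6, 5, 0, 1, 12, 9, 10, 11, 7]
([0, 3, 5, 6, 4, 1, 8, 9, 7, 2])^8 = [0, 1, 2, 3, 4, 5, 6, 7, 8, 9]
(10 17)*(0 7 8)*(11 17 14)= (0 7 8)(10 14 11 17)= [7, 1, 2, 3, 4, 5, 6, 8, 0, 9, 14, 17, 12, 13, 11, 15, 16, 10]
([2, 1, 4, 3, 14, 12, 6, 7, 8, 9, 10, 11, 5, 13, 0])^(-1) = [14, 1, 0, 3, 2, 12, 6, 7, 8, 9, 10, 11, 5, 13, 4]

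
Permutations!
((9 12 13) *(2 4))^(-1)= ((2 4)(9 12 13))^(-1)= (2 4)(9 13 12)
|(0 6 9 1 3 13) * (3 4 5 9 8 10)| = |(0 6 8 10 3 13)(1 4 5 9)| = 12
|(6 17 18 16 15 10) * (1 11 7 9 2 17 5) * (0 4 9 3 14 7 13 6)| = 45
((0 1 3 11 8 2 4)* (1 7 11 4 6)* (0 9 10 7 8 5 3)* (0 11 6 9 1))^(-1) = (0 6 7 10 9 2 8)(1 4 3 5 11)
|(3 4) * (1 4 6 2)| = 5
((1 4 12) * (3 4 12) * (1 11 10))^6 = ((1 12 11 10)(3 4))^6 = (1 11)(10 12)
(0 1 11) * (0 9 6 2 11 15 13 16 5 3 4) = (0 1 15 13 16 5 3 4)(2 11 9 6) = [1, 15, 11, 4, 0, 3, 2, 7, 8, 6, 10, 9, 12, 16, 14, 13, 5]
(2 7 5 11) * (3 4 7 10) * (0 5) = [5, 1, 10, 4, 7, 11, 6, 0, 8, 9, 3, 2] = (0 5 11 2 10 3 4 7)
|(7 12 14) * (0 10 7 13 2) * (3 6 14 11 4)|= |(0 10 7 12 11 4 3 6 14 13 2)|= 11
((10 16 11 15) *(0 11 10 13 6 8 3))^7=(10 16)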